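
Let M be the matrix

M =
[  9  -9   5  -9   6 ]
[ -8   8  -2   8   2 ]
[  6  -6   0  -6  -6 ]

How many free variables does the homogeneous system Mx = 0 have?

Row reduce to echelon form.
R2 ← R2 + (8/9)·R1: [0, 0, 22/9, 0, 22/3]
R3 ← R3 − (2/3)·R1: [0, 0, -10/3, 0, -10]
R3 ← R3 + (15/11)·R2: [0, 0, 0, 0, 0]
2 nonzero rows, so rank(M) = 2.
M has 5 columns; by rank–nullity, nullity = 5 − 2 = 3.

3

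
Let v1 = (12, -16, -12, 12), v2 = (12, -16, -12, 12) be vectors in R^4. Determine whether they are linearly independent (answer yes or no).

no

Form the matrix with these vectors as rows and row reduce.
R2 ← R2 − R1: [0, 0, 0, 0]
1 nonzero row, so the 2 vectors span a space of dimension 1.
Since 1 < 2, the vectors are linearly dependent.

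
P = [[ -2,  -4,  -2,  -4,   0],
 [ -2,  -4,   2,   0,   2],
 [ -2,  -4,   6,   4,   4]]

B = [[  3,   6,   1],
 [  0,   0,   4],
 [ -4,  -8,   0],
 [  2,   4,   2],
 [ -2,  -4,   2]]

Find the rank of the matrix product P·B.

First compute PB:
[[ -6, -12, -26],
 [-18, -36, -14],
 [-30, -60,  -2]]
Now row reduce the product.
R2 ← R2 − (3)·R1: [0, 0, 64]
R3 ← R3 − (5)·R1: [0, 0, 128]
R3 ← R3 − (2)·R2: [0, 0, 0]
2 nonzero rows, so rank(PB) = 2.

2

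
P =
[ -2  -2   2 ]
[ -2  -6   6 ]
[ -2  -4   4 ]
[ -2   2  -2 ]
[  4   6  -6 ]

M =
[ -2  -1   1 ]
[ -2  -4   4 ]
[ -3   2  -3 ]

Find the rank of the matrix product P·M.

First compute PM:
[[  2,  14, -16],
 [ -2,  38, -44],
 [  0,  26, -30],
 [  6, -10,  12],
 [ -2, -40,  46]]
Now row reduce the product.
R2 ← R2 + R1: [0, 52, -60]
R4 ← R4 − (3)·R1: [0, -52, 60]
R5 ← R5 + R1: [0, -26, 30]
R3 ← R3 − (1/2)·R2: [0, 0, 0]
R4 ← R4 + R2: [0, 0, 0]
R5 ← R5 + (1/2)·R2: [0, 0, 0]
2 nonzero rows, so rank(PM) = 2.

2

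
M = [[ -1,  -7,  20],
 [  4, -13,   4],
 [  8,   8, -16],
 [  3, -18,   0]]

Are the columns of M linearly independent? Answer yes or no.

yes

Row reduce M to echelon form.
R2 ← R2 + (4)·R1: [0, -41, 84]
R3 ← R3 + (8)·R1: [0, -48, 144]
R4 ← R4 + (3)·R1: [0, -39, 60]
R3 ← R3 − (48/41)·R2: [0, 0, 1872/41]
R4 ← R4 − (39/41)·R2: [0, 0, -816/41]
R4 ← R4 + (17/39)·R3: [0, 0, 0]
3 pivots among 3 columns.
Every column is a pivot column, so the columns are linearly independent.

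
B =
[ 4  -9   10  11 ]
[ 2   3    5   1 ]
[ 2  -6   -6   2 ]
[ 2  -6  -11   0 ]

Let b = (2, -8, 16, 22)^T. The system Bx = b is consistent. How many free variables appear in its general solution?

1

Row reduce the augmented matrix [B | b].
R2 ← R2 − (1/2)·R1: [0, 15/2, 0, -9/2, -9]
R3 ← R3 − (1/2)·R1: [0, -3/2, -11, -7/2, 15]
R4 ← R4 − (1/2)·R1: [0, -3/2, -16, -11/2, 21]
R3 ← R3 + (1/5)·R2: [0, 0, -11, -22/5, 66/5]
R4 ← R4 + (1/5)·R2: [0, 0, -16, -32/5, 96/5]
R4 ← R4 − (16/11)·R3: [0, 0, 0, 0, 0]
The echelon form has 3 nonzero rows, and every pivot lies in the first 4 columns, so rank(B) = rank([B|b]) = 3.
The system is consistent.
Free variables = (unknowns) − (rank) = 4 − 3 = 1.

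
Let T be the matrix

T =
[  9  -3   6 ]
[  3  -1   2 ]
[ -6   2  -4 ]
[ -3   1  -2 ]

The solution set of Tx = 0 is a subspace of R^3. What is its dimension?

2

Row reduce to echelon form.
R2 ← R2 − (1/3)·R1: [0, 0, 0]
R3 ← R3 + (2/3)·R1: [0, 0, 0]
R4 ← R4 + (1/3)·R1: [0, 0, 0]
1 nonzero row, so rank(T) = 1.
T has 3 columns; by rank–nullity, nullity = 3 − 1 = 2.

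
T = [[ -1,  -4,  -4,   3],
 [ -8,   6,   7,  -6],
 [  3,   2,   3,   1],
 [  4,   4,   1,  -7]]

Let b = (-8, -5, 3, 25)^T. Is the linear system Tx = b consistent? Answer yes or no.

Row reduce the augmented matrix [T | b].
R2 ← R2 − (8)·R1: [0, 38, 39, -30, 59]
R3 ← R3 + (3)·R1: [0, -10, -9, 10, -21]
R4 ← R4 + (4)·R1: [0, -12, -15, 5, -7]
R3 ← R3 + (5/19)·R2: [0, 0, 24/19, 40/19, -104/19]
R4 ← R4 + (6/19)·R2: [0, 0, -51/19, -85/19, 221/19]
R4 ← R4 + (17/8)·R3: [0, 0, 0, 0, 0]
The echelon form has 3 nonzero rows, and every pivot lies in the first 4 columns, so rank(T) = rank([T|b]) = 3.
The system is consistent.

yes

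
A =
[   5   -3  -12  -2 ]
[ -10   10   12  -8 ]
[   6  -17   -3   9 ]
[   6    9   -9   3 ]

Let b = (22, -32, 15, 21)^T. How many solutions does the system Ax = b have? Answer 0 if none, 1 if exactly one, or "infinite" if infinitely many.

infinite

Row reduce the augmented matrix [A | b].
R2 ← R2 + (2)·R1: [0, 4, -12, -12, 12]
R3 ← R3 − (6/5)·R1: [0, -67/5, 57/5, 57/5, -57/5]
R4 ← R4 − (6/5)·R1: [0, 63/5, 27/5, 27/5, -27/5]
R3 ← R3 + (67/20)·R2: [0, 0, -144/5, -144/5, 144/5]
R4 ← R4 − (63/20)·R2: [0, 0, 216/5, 216/5, -216/5]
R4 ← R4 + (3/2)·R3: [0, 0, 0, 0, 0]
The echelon form has 3 nonzero rows, and every pivot lies in the first 4 columns, so rank(A) = rank([A|b]) = 3.
The system is consistent.
rank = 3 < 4 unknowns, so there are infinitely many solutions.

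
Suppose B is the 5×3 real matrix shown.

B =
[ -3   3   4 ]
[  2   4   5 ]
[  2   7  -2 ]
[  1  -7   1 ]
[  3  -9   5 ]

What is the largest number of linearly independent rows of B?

Row reduce to echelon form.
R2 ← R2 + (2/3)·R1: [0, 6, 23/3]
R3 ← R3 + (2/3)·R1: [0, 9, 2/3]
R4 ← R4 + (1/3)·R1: [0, -6, 7/3]
R5 ← R5 + R1: [0, -6, 9]
R3 ← R3 − (3/2)·R2: [0, 0, -65/6]
R4 ← R4 + R2: [0, 0, 10]
R5 ← R5 + R2: [0, 0, 50/3]
R4 ← R4 + (12/13)·R3: [0, 0, 0]
R5 ← R5 + (20/13)·R3: [0, 0, 0]
Echelon form has 3 nonzero rows, so rank(B) = 3.
The rank gives the maximum number of linearly independent rows: 3.

3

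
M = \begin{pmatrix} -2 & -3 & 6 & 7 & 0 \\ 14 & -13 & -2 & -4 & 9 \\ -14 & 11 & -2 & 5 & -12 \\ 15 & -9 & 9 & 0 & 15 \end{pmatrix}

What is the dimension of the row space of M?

Row reduce to echelon form.
R2 ← R2 + (7)·R1: [0, -34, 40, 45, 9]
R3 ← R3 − (7)·R1: [0, 32, -44, -44, -12]
R4 ← R4 + (15/2)·R1: [0, -63/2, 54, 105/2, 15]
R3 ← R3 + (16/17)·R2: [0, 0, -108/17, -28/17, -60/17]
R4 ← R4 − (63/68)·R2: [0, 0, 288/17, 735/68, 453/68]
R4 ← R4 + (8/3)·R3: [0, 0, 0, 77/12, -11/4]
Echelon form has 4 nonzero rows, so rank(M) = 4.
The row space has dimension equal to the rank: 4.

4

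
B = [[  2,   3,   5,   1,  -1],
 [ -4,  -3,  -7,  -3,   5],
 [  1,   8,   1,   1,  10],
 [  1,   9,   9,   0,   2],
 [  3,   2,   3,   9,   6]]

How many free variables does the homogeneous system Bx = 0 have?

0

Row reduce to echelon form.
R2 ← R2 + (2)·R1: [0, 3, 3, -1, 3]
R3 ← R3 − (1/2)·R1: [0, 13/2, -3/2, 1/2, 21/2]
R4 ← R4 − (1/2)·R1: [0, 15/2, 13/2, -1/2, 5/2]
R5 ← R5 − (3/2)·R1: [0, -5/2, -9/2, 15/2, 15/2]
R3 ← R3 − (13/6)·R2: [0, 0, -8, 8/3, 4]
R4 ← R4 − (5/2)·R2: [0, 0, -1, 2, -5]
R5 ← R5 + (5/6)·R2: [0, 0, -2, 20/3, 10]
R4 ← R4 − (1/8)·R3: [0, 0, 0, 5/3, -11/2]
R5 ← R5 − (1/4)·R3: [0, 0, 0, 6, 9]
R5 ← R5 − (18/5)·R4: [0, 0, 0, 0, 144/5]
5 nonzero rows, so rank(B) = 5.
B has 5 columns; by rank–nullity, nullity = 5 − 5 = 0.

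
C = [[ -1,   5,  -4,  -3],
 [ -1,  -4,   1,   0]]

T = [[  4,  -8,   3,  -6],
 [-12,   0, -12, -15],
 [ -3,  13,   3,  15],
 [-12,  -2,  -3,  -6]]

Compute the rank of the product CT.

2

First compute CT:
[[-16, -38, -66, -111],
 [ 41,  21,  48,  81]]
Now row reduce the product.
R2 ← R2 + (41/16)·R1: [0, -611/8, -969/8, -3255/16]
2 nonzero rows, so rank(CT) = 2.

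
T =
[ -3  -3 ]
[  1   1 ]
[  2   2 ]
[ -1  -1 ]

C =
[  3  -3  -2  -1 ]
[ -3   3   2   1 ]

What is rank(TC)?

First compute TC:
[[  0,   0,   0,   0],
 [  0,   0,   0,   0],
 [  0,   0,   0,   0],
 [  0,   0,   0,   0]]
Now row reduce the product.
0 nonzero rows, so rank(TC) = 0.

0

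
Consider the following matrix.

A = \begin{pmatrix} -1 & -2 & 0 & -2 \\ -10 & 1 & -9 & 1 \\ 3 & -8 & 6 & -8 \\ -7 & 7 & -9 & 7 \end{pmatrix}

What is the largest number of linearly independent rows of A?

Row reduce to echelon form.
R2 ← R2 − (10)·R1: [0, 21, -9, 21]
R3 ← R3 + (3)·R1: [0, -14, 6, -14]
R4 ← R4 − (7)·R1: [0, 21, -9, 21]
R3 ← R3 + (2/3)·R2: [0, 0, 0, 0]
R4 ← R4 − R2: [0, 0, 0, 0]
Echelon form has 2 nonzero rows, so rank(A) = 2.
The rank gives the maximum number of linearly independent rows: 2.

2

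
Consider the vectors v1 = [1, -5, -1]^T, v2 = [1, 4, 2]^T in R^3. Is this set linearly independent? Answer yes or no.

Form the matrix with these vectors as rows and row reduce.
R2 ← R2 − R1: [0, 9, 3]
2 nonzero rows, so the 2 vectors span a space of dimension 2.
Since 2 = 2, the vectors are linearly independent.

yes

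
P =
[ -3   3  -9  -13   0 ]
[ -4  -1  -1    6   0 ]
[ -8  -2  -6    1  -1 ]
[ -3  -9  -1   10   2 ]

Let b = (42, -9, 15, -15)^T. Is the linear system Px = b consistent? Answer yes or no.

Row reduce the augmented matrix [P | b].
R2 ← R2 − (4/3)·R1: [0, -5, 11, 70/3, 0, -65]
R3 ← R3 − (8/3)·R1: [0, -10, 18, 107/3, -1, -97]
R4 ← R4 − R1: [0, -12, 8, 23, 2, -57]
R3 ← R3 − (2)·R2: [0, 0, -4, -11, -1, 33]
R4 ← R4 − (12/5)·R2: [0, 0, -92/5, -33, 2, 99]
R4 ← R4 − (23/5)·R3: [0, 0, 0, 88/5, 33/5, -264/5]
The echelon form has 4 nonzero rows, and every pivot lies in the first 5 columns, so rank(P) = rank([P|b]) = 4.
The system is consistent.

yes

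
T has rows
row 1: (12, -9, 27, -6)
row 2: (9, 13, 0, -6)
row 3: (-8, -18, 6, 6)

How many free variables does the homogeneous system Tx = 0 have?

1

Row reduce to echelon form.
R2 ← R2 − (3/4)·R1: [0, 79/4, -81/4, -3/2]
R3 ← R3 + (2/3)·R1: [0, -24, 24, 2]
R3 ← R3 + (96/79)·R2: [0, 0, -48/79, 14/79]
3 nonzero rows, so rank(T) = 3.
T has 4 columns; by rank–nullity, nullity = 4 − 3 = 1.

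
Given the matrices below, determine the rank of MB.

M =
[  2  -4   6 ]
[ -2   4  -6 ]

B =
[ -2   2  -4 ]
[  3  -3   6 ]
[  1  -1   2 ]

1

First compute MB:
[[-10,  10, -20],
 [ 10, -10,  20]]
Now row reduce the product.
R2 ← R2 + R1: [0, 0, 0]
1 nonzero row, so rank(MB) = 1.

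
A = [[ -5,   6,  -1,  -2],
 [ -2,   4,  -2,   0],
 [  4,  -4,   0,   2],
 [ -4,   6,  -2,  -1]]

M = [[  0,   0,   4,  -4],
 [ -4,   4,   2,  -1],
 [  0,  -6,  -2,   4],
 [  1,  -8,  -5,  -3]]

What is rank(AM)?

First compute AM:
[[-26,  46,   4,  16],
 [-16,  28,   4,  -4],
 [ 18, -32,  -2, -18],
 [-25,  44,   5,   5]]
Now row reduce the product.
R2 ← R2 − (8/13)·R1: [0, -4/13, 20/13, -180/13]
R3 ← R3 + (9/13)·R1: [0, -2/13, 10/13, -90/13]
R4 ← R4 − (25/26)·R1: [0, -3/13, 15/13, -135/13]
R3 ← R3 − (1/2)·R2: [0, 0, 0, 0]
R4 ← R4 − (3/4)·R2: [0, 0, 0, 0]
2 nonzero rows, so rank(AM) = 2.

2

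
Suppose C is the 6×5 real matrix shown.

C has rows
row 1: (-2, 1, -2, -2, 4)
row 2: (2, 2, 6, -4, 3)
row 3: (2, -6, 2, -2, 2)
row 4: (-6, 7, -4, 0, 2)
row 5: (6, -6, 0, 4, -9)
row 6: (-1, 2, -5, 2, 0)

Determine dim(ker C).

0

Row reduce to echelon form.
R2 ← R2 + R1: [0, 3, 4, -6, 7]
R3 ← R3 + R1: [0, -5, 0, -4, 6]
R4 ← R4 − (3)·R1: [0, 4, 2, 6, -10]
R5 ← R5 + (3)·R1: [0, -3, -6, -2, 3]
R6 ← R6 − (1/2)·R1: [0, 3/2, -4, 3, -2]
R3 ← R3 + (5/3)·R2: [0, 0, 20/3, -14, 53/3]
R4 ← R4 − (4/3)·R2: [0, 0, -10/3, 14, -58/3]
R5 ← R5 + R2: [0, 0, -2, -8, 10]
R6 ← R6 − (1/2)·R2: [0, 0, -6, 6, -11/2]
R4 ← R4 + (1/2)·R3: [0, 0, 0, 7, -21/2]
R5 ← R5 + (3/10)·R3: [0, 0, 0, -61/5, 153/10]
R6 ← R6 + (9/10)·R3: [0, 0, 0, -33/5, 52/5]
R5 ← R5 + (61/35)·R4: [0, 0, 0, 0, -3]
R6 ← R6 + (33/35)·R4: [0, 0, 0, 0, 1/2]
R6 ← R6 + (1/6)·R5: [0, 0, 0, 0, 0]
5 nonzero rows, so rank(C) = 5.
C has 5 columns; by rank–nullity, nullity = 5 − 5 = 0.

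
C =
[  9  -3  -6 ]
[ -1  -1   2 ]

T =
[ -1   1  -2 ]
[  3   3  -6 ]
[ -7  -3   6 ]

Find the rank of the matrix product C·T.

2

First compute CT:
[[ 24,  18, -36],
 [-16, -10,  20]]
Now row reduce the product.
R2 ← R2 + (2/3)·R1: [0, 2, -4]
2 nonzero rows, so rank(CT) = 2.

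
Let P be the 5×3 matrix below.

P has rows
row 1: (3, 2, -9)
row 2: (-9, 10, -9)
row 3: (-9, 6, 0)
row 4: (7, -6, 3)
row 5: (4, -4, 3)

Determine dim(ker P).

Row reduce to echelon form.
R2 ← R2 + (3)·R1: [0, 16, -36]
R3 ← R3 + (3)·R1: [0, 12, -27]
R4 ← R4 − (7/3)·R1: [0, -32/3, 24]
R5 ← R5 − (4/3)·R1: [0, -20/3, 15]
R3 ← R3 − (3/4)·R2: [0, 0, 0]
R4 ← R4 + (2/3)·R2: [0, 0, 0]
R5 ← R5 + (5/12)·R2: [0, 0, 0]
2 nonzero rows, so rank(P) = 2.
P has 3 columns; by rank–nullity, nullity = 3 − 2 = 1.

1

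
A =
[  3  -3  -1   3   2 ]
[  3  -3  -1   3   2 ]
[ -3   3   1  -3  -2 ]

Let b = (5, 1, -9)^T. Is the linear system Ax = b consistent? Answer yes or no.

Row reduce the augmented matrix [A | b].
R2 ← R2 − R1: [0, 0, 0, 0, 0, -4]
R3 ← R3 + R1: [0, 0, 0, 0, 0, -4]
R3 ← R3 − R2: [0, 0, 0, 0, 0, 0]
The echelon form has 2 nonzero rows; the last pivot sits in the augmented column, so rank(A) = 1 but rank([A|b]) = 2.
Since the ranks differ, the system is inconsistent.

no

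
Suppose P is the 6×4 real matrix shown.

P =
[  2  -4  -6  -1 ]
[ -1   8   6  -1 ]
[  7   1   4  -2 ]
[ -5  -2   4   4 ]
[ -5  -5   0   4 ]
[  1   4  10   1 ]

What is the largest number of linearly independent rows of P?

3

Row reduce to echelon form.
R2 ← R2 + (1/2)·R1: [0, 6, 3, -3/2]
R3 ← R3 − (7/2)·R1: [0, 15, 25, 3/2]
R4 ← R4 + (5/2)·R1: [0, -12, -11, 3/2]
R5 ← R5 + (5/2)·R1: [0, -15, -15, 3/2]
R6 ← R6 − (1/2)·R1: [0, 6, 13, 3/2]
R3 ← R3 − (5/2)·R2: [0, 0, 35/2, 21/4]
R4 ← R4 + (2)·R2: [0, 0, -5, -3/2]
R5 ← R5 + (5/2)·R2: [0, 0, -15/2, -9/4]
R6 ← R6 − R2: [0, 0, 10, 3]
R4 ← R4 + (2/7)·R3: [0, 0, 0, 0]
R5 ← R5 + (3/7)·R3: [0, 0, 0, 0]
R6 ← R6 − (4/7)·R3: [0, 0, 0, 0]
Echelon form has 3 nonzero rows, so rank(P) = 3.
The rank gives the maximum number of linearly independent rows: 3.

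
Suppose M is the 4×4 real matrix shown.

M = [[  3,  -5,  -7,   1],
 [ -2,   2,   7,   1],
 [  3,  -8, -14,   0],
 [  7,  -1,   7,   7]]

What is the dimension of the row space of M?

4

Row reduce to echelon form.
R2 ← R2 + (2/3)·R1: [0, -4/3, 7/3, 5/3]
R3 ← R3 − R1: [0, -3, -7, -1]
R4 ← R4 − (7/3)·R1: [0, 32/3, 70/3, 14/3]
R3 ← R3 − (9/4)·R2: [0, 0, -49/4, -19/4]
R4 ← R4 + (8)·R2: [0, 0, 42, 18]
R4 ← R4 + (24/7)·R3: [0, 0, 0, 12/7]
Echelon form has 4 nonzero rows, so rank(M) = 4.
The row space has dimension equal to the rank: 4.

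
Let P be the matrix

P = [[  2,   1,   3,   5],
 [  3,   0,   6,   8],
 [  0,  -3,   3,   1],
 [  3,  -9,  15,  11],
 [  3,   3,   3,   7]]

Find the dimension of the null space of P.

Row reduce to echelon form.
R2 ← R2 − (3/2)·R1: [0, -3/2, 3/2, 1/2]
R4 ← R4 − (3/2)·R1: [0, -21/2, 21/2, 7/2]
R5 ← R5 − (3/2)·R1: [0, 3/2, -3/2, -1/2]
R3 ← R3 − (2)·R2: [0, 0, 0, 0]
R4 ← R4 − (7)·R2: [0, 0, 0, 0]
R5 ← R5 + R2: [0, 0, 0, 0]
2 nonzero rows, so rank(P) = 2.
P has 4 columns; by rank–nullity, nullity = 4 − 2 = 2.

2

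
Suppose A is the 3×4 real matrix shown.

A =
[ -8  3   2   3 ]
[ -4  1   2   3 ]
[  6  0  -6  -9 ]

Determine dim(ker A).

2

Row reduce to echelon form.
R2 ← R2 − (1/2)·R1: [0, -1/2, 1, 3/2]
R3 ← R3 + (3/4)·R1: [0, 9/4, -9/2, -27/4]
R3 ← R3 + (9/2)·R2: [0, 0, 0, 0]
2 nonzero rows, so rank(A) = 2.
A has 4 columns; by rank–nullity, nullity = 4 − 2 = 2.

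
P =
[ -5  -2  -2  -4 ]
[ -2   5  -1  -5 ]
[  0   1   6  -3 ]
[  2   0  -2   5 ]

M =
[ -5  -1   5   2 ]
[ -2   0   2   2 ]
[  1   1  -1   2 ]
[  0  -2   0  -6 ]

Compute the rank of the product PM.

First compute PM:
[[ 27,  11, -27,   6],
 [ -1,  11,   1,  34],
 [  4,  12,  -4,  32],
 [-12, -14,  12, -30]]
Now row reduce the product.
R2 ← R2 + (1/27)·R1: [0, 308/27, 0, 308/9]
R3 ← R3 − (4/27)·R1: [0, 280/27, 0, 280/9]
R4 ← R4 + (4/9)·R1: [0, -82/9, 0, -82/3]
R3 ← R3 − (10/11)·R2: [0, 0, 0, 0]
R4 ← R4 + (123/154)·R2: [0, 0, 0, 0]
2 nonzero rows, so rank(PM) = 2.

2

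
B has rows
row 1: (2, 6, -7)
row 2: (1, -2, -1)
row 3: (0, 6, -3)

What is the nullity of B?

Row reduce to echelon form.
R2 ← R2 − (1/2)·R1: [0, -5, 5/2]
R3 ← R3 + (6/5)·R2: [0, 0, 0]
2 nonzero rows, so rank(B) = 2.
B has 3 columns; by rank–nullity, nullity = 3 − 2 = 1.

1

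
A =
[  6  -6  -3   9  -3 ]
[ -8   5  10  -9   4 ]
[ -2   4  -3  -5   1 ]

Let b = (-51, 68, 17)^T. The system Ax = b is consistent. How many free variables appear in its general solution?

Row reduce the augmented matrix [A | b].
R2 ← R2 + (4/3)·R1: [0, -3, 6, 3, 0, 0]
R3 ← R3 + (1/3)·R1: [0, 2, -4, -2, 0, 0]
R3 ← R3 + (2/3)·R2: [0, 0, 0, 0, 0, 0]
The echelon form has 2 nonzero rows, and every pivot lies in the first 5 columns, so rank(A) = rank([A|b]) = 2.
The system is consistent.
Free variables = (unknowns) − (rank) = 5 − 2 = 3.

3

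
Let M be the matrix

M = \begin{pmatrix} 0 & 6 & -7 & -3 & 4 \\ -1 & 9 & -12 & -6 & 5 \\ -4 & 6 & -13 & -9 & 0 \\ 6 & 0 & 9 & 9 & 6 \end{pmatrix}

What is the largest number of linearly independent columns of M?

2

Row reduce to echelon form.
Swap R1 ↔ R2
R3 ← R3 − (4)·R1: [0, -30, 35, 15, -20]
R4 ← R4 + (6)·R1: [0, 54, -63, -27, 36]
R3 ← R3 + (5)·R2: [0, 0, 0, 0, 0]
R4 ← R4 − (9)·R2: [0, 0, 0, 0, 0]
Echelon form has 2 nonzero rows, so rank(M) = 2.
The rank gives the maximum number of linearly independent columns: 2.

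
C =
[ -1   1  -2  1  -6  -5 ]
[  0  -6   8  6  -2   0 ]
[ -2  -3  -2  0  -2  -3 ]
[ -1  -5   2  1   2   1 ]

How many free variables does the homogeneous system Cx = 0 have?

3

Row reduce to echelon form.
R3 ← R3 − (2)·R1: [0, -5, 2, -2, 10, 7]
R4 ← R4 − R1: [0, -6, 4, 0, 8, 6]
R3 ← R3 − (5/6)·R2: [0, 0, -14/3, -7, 35/3, 7]
R4 ← R4 − R2: [0, 0, -4, -6, 10, 6]
R4 ← R4 − (6/7)·R3: [0, 0, 0, 0, 0, 0]
3 nonzero rows, so rank(C) = 3.
C has 6 columns; by rank–nullity, nullity = 6 − 3 = 3.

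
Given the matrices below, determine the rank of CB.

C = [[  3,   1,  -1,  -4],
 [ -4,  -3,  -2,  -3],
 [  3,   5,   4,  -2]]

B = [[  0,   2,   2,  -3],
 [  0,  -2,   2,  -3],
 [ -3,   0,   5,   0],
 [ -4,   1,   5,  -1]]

3

First compute CB:
[[ 19,   0, -17,  -8],
 [ 18,  -5, -39,  24],
 [ -4,  -6,  26, -22]]
Now row reduce the product.
R2 ← R2 − (18/19)·R1: [0, -5, -435/19, 600/19]
R3 ← R3 + (4/19)·R1: [0, -6, 426/19, -450/19]
R3 ← R3 − (6/5)·R2: [0, 0, 948/19, -1170/19]
3 nonzero rows, so rank(CB) = 3.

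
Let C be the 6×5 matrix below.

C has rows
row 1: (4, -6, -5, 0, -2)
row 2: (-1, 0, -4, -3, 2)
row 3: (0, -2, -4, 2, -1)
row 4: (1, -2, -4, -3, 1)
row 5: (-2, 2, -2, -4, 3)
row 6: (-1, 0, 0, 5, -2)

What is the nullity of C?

Row reduce to echelon form.
R2 ← R2 + (1/4)·R1: [0, -3/2, -21/4, -3, 3/2]
R4 ← R4 − (1/4)·R1: [0, -1/2, -11/4, -3, 3/2]
R5 ← R5 + (1/2)·R1: [0, -1, -9/2, -4, 2]
R6 ← R6 + (1/4)·R1: [0, -3/2, -5/4, 5, -5/2]
R3 ← R3 − (4/3)·R2: [0, 0, 3, 6, -3]
R4 ← R4 − (1/3)·R2: [0, 0, -1, -2, 1]
R5 ← R5 − (2/3)·R2: [0, 0, -1, -2, 1]
R6 ← R6 − R2: [0, 0, 4, 8, -4]
R4 ← R4 + (1/3)·R3: [0, 0, 0, 0, 0]
R5 ← R5 + (1/3)·R3: [0, 0, 0, 0, 0]
R6 ← R6 − (4/3)·R3: [0, 0, 0, 0, 0]
3 nonzero rows, so rank(C) = 3.
C has 5 columns; by rank–nullity, nullity = 5 − 3 = 2.

2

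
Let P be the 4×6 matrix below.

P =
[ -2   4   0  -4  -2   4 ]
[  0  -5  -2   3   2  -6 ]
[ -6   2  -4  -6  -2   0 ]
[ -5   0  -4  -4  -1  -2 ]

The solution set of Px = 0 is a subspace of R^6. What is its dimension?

4

Row reduce to echelon form.
R3 ← R3 − (3)·R1: [0, -10, -4, 6, 4, -12]
R4 ← R4 − (5/2)·R1: [0, -10, -4, 6, 4, -12]
R3 ← R3 − (2)·R2: [0, 0, 0, 0, 0, 0]
R4 ← R4 − (2)·R2: [0, 0, 0, 0, 0, 0]
2 nonzero rows, so rank(P) = 2.
P has 6 columns; by rank–nullity, nullity = 6 − 2 = 4.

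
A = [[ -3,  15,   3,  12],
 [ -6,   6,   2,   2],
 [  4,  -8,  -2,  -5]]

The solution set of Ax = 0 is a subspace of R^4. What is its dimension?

2

Row reduce to echelon form.
R2 ← R2 − (2)·R1: [0, -24, -4, -22]
R3 ← R3 + (4/3)·R1: [0, 12, 2, 11]
R3 ← R3 + (1/2)·R2: [0, 0, 0, 0]
2 nonzero rows, so rank(A) = 2.
A has 4 columns; by rank–nullity, nullity = 4 − 2 = 2.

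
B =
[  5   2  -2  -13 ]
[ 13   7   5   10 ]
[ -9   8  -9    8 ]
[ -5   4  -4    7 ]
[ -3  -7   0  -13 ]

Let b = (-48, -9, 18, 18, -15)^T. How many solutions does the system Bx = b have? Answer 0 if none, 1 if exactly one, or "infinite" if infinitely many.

infinite

Row reduce the augmented matrix [B | b].
R2 ← R2 − (13/5)·R1: [0, 9/5, 51/5, 219/5, 579/5]
R3 ← R3 + (9/5)·R1: [0, 58/5, -63/5, -77/5, -342/5]
R4 ← R4 + R1: [0, 6, -6, -6, -30]
R5 ← R5 + (3/5)·R1: [0, -29/5, -6/5, -104/5, -219/5]
R3 ← R3 − (58/9)·R2: [0, 0, -235/3, -893/3, -2444/3]
R4 ← R4 − (10/3)·R2: [0, 0, -40, -152, -416]
R5 ← R5 + (29/9)·R2: [0, 0, 95/3, 361/3, 988/3]
R4 ← R4 − (24/47)·R3: [0, 0, 0, 0, 0]
R5 ← R5 + (19/47)·R3: [0, 0, 0, 0, 0]
The echelon form has 3 nonzero rows, and every pivot lies in the first 4 columns, so rank(B) = rank([B|b]) = 3.
The system is consistent.
rank = 3 < 4 unknowns, so there are infinitely many solutions.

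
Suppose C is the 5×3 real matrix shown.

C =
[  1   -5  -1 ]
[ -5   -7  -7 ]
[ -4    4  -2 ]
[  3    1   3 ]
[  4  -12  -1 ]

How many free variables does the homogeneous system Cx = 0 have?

Row reduce to echelon form.
R2 ← R2 + (5)·R1: [0, -32, -12]
R3 ← R3 + (4)·R1: [0, -16, -6]
R4 ← R4 − (3)·R1: [0, 16, 6]
R5 ← R5 − (4)·R1: [0, 8, 3]
R3 ← R3 − (1/2)·R2: [0, 0, 0]
R4 ← R4 + (1/2)·R2: [0, 0, 0]
R5 ← R5 + (1/4)·R2: [0, 0, 0]
2 nonzero rows, so rank(C) = 2.
C has 3 columns; by rank–nullity, nullity = 3 − 2 = 1.

1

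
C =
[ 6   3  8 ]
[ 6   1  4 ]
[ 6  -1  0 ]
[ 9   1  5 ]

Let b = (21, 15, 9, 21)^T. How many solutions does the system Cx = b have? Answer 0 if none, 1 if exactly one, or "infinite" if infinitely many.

Row reduce the augmented matrix [C | b].
R2 ← R2 − R1: [0, -2, -4, -6]
R3 ← R3 − R1: [0, -4, -8, -12]
R4 ← R4 − (3/2)·R1: [0, -7/2, -7, -21/2]
R3 ← R3 − (2)·R2: [0, 0, 0, 0]
R4 ← R4 − (7/4)·R2: [0, 0, 0, 0]
The echelon form has 2 nonzero rows, and every pivot lies in the first 3 columns, so rank(C) = rank([C|b]) = 2.
The system is consistent.
rank = 2 < 3 unknowns, so there are infinitely many solutions.

infinite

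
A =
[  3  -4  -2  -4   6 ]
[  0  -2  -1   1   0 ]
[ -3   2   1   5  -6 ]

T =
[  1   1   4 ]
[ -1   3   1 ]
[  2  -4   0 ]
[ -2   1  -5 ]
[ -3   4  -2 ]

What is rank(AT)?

First compute AT:
[[ -7,  19,  16],
 [ -2,  -1,  -7],
 [  5, -20, -23]]
Now row reduce the product.
R2 ← R2 − (2/7)·R1: [0, -45/7, -81/7]
R3 ← R3 + (5/7)·R1: [0, -45/7, -81/7]
R3 ← R3 − R2: [0, 0, 0]
2 nonzero rows, so rank(AT) = 2.

2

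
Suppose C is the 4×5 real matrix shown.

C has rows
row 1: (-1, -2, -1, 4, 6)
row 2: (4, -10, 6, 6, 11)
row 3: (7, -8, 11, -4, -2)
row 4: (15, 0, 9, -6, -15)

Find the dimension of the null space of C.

Row reduce to echelon form.
R2 ← R2 + (4)·R1: [0, -18, 2, 22, 35]
R3 ← R3 + (7)·R1: [0, -22, 4, 24, 40]
R4 ← R4 + (15)·R1: [0, -30, -6, 54, 75]
R3 ← R3 − (11/9)·R2: [0, 0, 14/9, -26/9, -25/9]
R4 ← R4 − (5/3)·R2: [0, 0, -28/3, 52/3, 50/3]
R4 ← R4 + (6)·R3: [0, 0, 0, 0, 0]
3 nonzero rows, so rank(C) = 3.
C has 5 columns; by rank–nullity, nullity = 5 − 3 = 2.

2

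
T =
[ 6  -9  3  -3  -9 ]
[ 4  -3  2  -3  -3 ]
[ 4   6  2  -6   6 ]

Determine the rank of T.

Row reduce to echelon form.
R2 ← R2 − (2/3)·R1: [0, 3, 0, -1, 3]
R3 ← R3 − (2/3)·R1: [0, 12, 0, -4, 12]
R3 ← R3 − (4)·R2: [0, 0, 0, 0, 0]
Echelon form has 2 nonzero rows, so rank(T) = 2.

2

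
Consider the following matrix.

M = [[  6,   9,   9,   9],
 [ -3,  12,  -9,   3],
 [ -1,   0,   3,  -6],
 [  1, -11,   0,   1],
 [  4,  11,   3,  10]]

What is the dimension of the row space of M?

3

Row reduce to echelon form.
R2 ← R2 + (1/2)·R1: [0, 33/2, -9/2, 15/2]
R3 ← R3 + (1/6)·R1: [0, 3/2, 9/2, -9/2]
R4 ← R4 − (1/6)·R1: [0, -25/2, -3/2, -1/2]
R5 ← R5 − (2/3)·R1: [0, 5, -3, 4]
R3 ← R3 − (1/11)·R2: [0, 0, 54/11, -57/11]
R4 ← R4 + (25/33)·R2: [0, 0, -54/11, 57/11]
R5 ← R5 − (10/33)·R2: [0, 0, -18/11, 19/11]
R4 ← R4 + R3: [0, 0, 0, 0]
R5 ← R5 + (1/3)·R3: [0, 0, 0, 0]
Echelon form has 3 nonzero rows, so rank(M) = 3.
The row space has dimension equal to the rank: 3.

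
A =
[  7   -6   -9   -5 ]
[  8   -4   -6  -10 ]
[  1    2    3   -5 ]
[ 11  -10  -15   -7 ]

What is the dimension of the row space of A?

Row reduce to echelon form.
R2 ← R2 − (8/7)·R1: [0, 20/7, 30/7, -30/7]
R3 ← R3 − (1/7)·R1: [0, 20/7, 30/7, -30/7]
R4 ← R4 − (11/7)·R1: [0, -4/7, -6/7, 6/7]
R3 ← R3 − R2: [0, 0, 0, 0]
R4 ← R4 + (1/5)·R2: [0, 0, 0, 0]
Echelon form has 2 nonzero rows, so rank(A) = 2.
The row space has dimension equal to the rank: 2.

2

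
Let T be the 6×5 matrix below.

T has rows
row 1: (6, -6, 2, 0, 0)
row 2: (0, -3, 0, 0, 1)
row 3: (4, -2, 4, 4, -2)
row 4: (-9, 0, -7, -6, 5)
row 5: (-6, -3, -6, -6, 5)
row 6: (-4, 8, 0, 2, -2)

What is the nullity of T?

Row reduce to echelon form.
R3 ← R3 − (2/3)·R1: [0, 2, 8/3, 4, -2]
R4 ← R4 + (3/2)·R1: [0, -9, -4, -6, 5]
R5 ← R5 + R1: [0, -9, -4, -6, 5]
R6 ← R6 + (2/3)·R1: [0, 4, 4/3, 2, -2]
R3 ← R3 + (2/3)·R2: [0, 0, 8/3, 4, -4/3]
R4 ← R4 − (3)·R2: [0, 0, -4, -6, 2]
R5 ← R5 − (3)·R2: [0, 0, -4, -6, 2]
R6 ← R6 + (4/3)·R2: [0, 0, 4/3, 2, -2/3]
R4 ← R4 + (3/2)·R3: [0, 0, 0, 0, 0]
R5 ← R5 + (3/2)·R3: [0, 0, 0, 0, 0]
R6 ← R6 − (1/2)·R3: [0, 0, 0, 0, 0]
3 nonzero rows, so rank(T) = 3.
T has 5 columns; by rank–nullity, nullity = 5 − 3 = 2.

2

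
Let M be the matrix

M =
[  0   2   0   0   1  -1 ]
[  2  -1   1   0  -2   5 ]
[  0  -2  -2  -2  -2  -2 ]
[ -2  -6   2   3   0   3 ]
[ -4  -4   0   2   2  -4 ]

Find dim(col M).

Row reduce to echelon form.
Swap R1 ↔ R2
R4 ← R4 + R1: [0, -7, 3, 3, -2, 8]
R5 ← R5 + (2)·R1: [0, -6, 2, 2, -2, 6]
R3 ← R3 + R2: [0, 0, -2, -2, -1, -3]
R4 ← R4 + (7/2)·R2: [0, 0, 3, 3, 3/2, 9/2]
R5 ← R5 + (3)·R2: [0, 0, 2, 2, 1, 3]
R4 ← R4 + (3/2)·R3: [0, 0, 0, 0, 0, 0]
R5 ← R5 + R3: [0, 0, 0, 0, 0, 0]
Echelon form has 3 nonzero rows, so rank(M) = 3.
The column space has dimension equal to the rank: 3.

3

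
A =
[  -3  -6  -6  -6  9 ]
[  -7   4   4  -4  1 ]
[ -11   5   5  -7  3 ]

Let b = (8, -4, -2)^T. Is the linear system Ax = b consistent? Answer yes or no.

no

Row reduce the augmented matrix [A | b].
R2 ← R2 − (7/3)·R1: [0, 18, 18, 10, -20, -68/3]
R3 ← R3 − (11/3)·R1: [0, 27, 27, 15, -30, -94/3]
R3 ← R3 − (3/2)·R2: [0, 0, 0, 0, 0, 8/3]
The echelon form has 3 nonzero rows; the last pivot sits in the augmented column, so rank(A) = 2 but rank([A|b]) = 3.
Since the ranks differ, the system is inconsistent.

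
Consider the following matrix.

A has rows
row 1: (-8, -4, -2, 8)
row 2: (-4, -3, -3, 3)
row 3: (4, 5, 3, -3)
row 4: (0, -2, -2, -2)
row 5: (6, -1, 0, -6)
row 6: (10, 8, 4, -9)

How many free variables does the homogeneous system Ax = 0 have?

0

Row reduce to echelon form.
R2 ← R2 − (1/2)·R1: [0, -1, -2, -1]
R3 ← R3 + (1/2)·R1: [0, 3, 2, 1]
R5 ← R5 + (3/4)·R1: [0, -4, -3/2, 0]
R6 ← R6 + (5/4)·R1: [0, 3, 3/2, 1]
R3 ← R3 + (3)·R2: [0, 0, -4, -2]
R4 ← R4 − (2)·R2: [0, 0, 2, 0]
R5 ← R5 − (4)·R2: [0, 0, 13/2, 4]
R6 ← R6 + (3)·R2: [0, 0, -9/2, -2]
R4 ← R4 + (1/2)·R3: [0, 0, 0, -1]
R5 ← R5 + (13/8)·R3: [0, 0, 0, 3/4]
R6 ← R6 − (9/8)·R3: [0, 0, 0, 1/4]
R5 ← R5 + (3/4)·R4: [0, 0, 0, 0]
R6 ← R6 + (1/4)·R4: [0, 0, 0, 0]
4 nonzero rows, so rank(A) = 4.
A has 4 columns; by rank–nullity, nullity = 4 − 4 = 0.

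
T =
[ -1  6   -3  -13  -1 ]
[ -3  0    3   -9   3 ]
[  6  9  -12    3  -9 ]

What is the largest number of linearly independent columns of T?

Row reduce to echelon form.
R2 ← R2 − (3)·R1: [0, -18, 12, 30, 6]
R3 ← R3 + (6)·R1: [0, 45, -30, -75, -15]
R3 ← R3 + (5/2)·R2: [0, 0, 0, 0, 0]
Echelon form has 2 nonzero rows, so rank(T) = 2.
The rank gives the maximum number of linearly independent columns: 2.

2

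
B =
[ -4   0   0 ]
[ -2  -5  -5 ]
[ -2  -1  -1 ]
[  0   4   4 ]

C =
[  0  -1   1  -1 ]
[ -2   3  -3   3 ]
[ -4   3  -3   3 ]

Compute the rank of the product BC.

2

First compute BC:
[[  0,   4,  -4,   4],
 [ 30, -28,  28, -28],
 [  6,  -4,   4,  -4],
 [-24,  24, -24,  24]]
Now row reduce the product.
Swap R1 ↔ R2
R3 ← R3 − (1/5)·R1: [0, 8/5, -8/5, 8/5]
R4 ← R4 + (4/5)·R1: [0, 8/5, -8/5, 8/5]
R3 ← R3 − (2/5)·R2: [0, 0, 0, 0]
R4 ← R4 − (2/5)·R2: [0, 0, 0, 0]
2 nonzero rows, so rank(BC) = 2.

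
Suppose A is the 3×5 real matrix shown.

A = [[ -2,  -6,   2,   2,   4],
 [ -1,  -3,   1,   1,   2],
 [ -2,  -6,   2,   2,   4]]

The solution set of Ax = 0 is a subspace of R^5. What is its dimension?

Row reduce to echelon form.
R2 ← R2 − (1/2)·R1: [0, 0, 0, 0, 0]
R3 ← R3 − R1: [0, 0, 0, 0, 0]
1 nonzero row, so rank(A) = 1.
A has 5 columns; by rank–nullity, nullity = 5 − 1 = 4.

4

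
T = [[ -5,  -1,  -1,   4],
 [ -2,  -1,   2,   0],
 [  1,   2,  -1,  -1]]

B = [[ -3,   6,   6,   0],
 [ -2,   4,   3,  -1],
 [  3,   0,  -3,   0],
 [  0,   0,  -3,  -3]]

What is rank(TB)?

First compute TB:
[[ 14, -34, -42, -11],
 [ 14, -16, -21,   1],
 [-10,  14,  18,   1]]
Now row reduce the product.
R2 ← R2 − R1: [0, 18, 21, 12]
R3 ← R3 + (5/7)·R1: [0, -72/7, -12, -48/7]
R3 ← R3 + (4/7)·R2: [0, 0, 0, 0]
2 nonzero rows, so rank(TB) = 2.

2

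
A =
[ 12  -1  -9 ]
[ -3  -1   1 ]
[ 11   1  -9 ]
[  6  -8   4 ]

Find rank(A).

3

Row reduce to echelon form.
R2 ← R2 + (1/4)·R1: [0, -5/4, -5/4]
R3 ← R3 − (11/12)·R1: [0, 23/12, -3/4]
R4 ← R4 − (1/2)·R1: [0, -15/2, 17/2]
R3 ← R3 + (23/15)·R2: [0, 0, -8/3]
R4 ← R4 − (6)·R2: [0, 0, 16]
R4 ← R4 + (6)·R3: [0, 0, 0]
Echelon form has 3 nonzero rows, so rank(A) = 3.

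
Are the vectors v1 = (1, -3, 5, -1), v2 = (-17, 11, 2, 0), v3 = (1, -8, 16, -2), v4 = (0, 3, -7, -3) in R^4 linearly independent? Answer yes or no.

Form the matrix with these vectors as rows and row reduce.
R2 ← R2 + (17)·R1: [0, -40, 87, -17]
R3 ← R3 − R1: [0, -5, 11, -1]
R3 ← R3 − (1/8)·R2: [0, 0, 1/8, 9/8]
R4 ← R4 + (3/40)·R2: [0, 0, -19/40, -171/40]
R4 ← R4 + (19/5)·R3: [0, 0, 0, 0]
3 nonzero rows, so the 4 vectors span a space of dimension 3.
Since 3 < 4, the vectors are linearly dependent.

no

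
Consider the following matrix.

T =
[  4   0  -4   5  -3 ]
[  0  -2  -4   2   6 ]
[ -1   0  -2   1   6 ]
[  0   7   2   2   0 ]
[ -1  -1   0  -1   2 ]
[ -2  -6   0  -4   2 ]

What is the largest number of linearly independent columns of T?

3

Row reduce to echelon form.
R3 ← R3 + (1/4)·R1: [0, 0, -3, 9/4, 21/4]
R5 ← R5 + (1/4)·R1: [0, -1, -1, 1/4, 5/4]
R6 ← R6 + (1/2)·R1: [0, -6, -2, -3/2, 1/2]
R4 ← R4 + (7/2)·R2: [0, 0, -12, 9, 21]
R5 ← R5 − (1/2)·R2: [0, 0, 1, -3/4, -7/4]
R6 ← R6 − (3)·R2: [0, 0, 10, -15/2, -35/2]
R4 ← R4 − (4)·R3: [0, 0, 0, 0, 0]
R5 ← R5 + (1/3)·R3: [0, 0, 0, 0, 0]
R6 ← R6 + (10/3)·R3: [0, 0, 0, 0, 0]
Echelon form has 3 nonzero rows, so rank(T) = 3.
The rank gives the maximum number of linearly independent columns: 3.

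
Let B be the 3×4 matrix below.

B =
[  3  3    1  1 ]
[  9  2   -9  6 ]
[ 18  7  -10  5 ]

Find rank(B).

Row reduce to echelon form.
R2 ← R2 − (3)·R1: [0, -7, -12, 3]
R3 ← R3 − (6)·R1: [0, -11, -16, -1]
R3 ← R3 − (11/7)·R2: [0, 0, 20/7, -40/7]
Echelon form has 3 nonzero rows, so rank(B) = 3.

3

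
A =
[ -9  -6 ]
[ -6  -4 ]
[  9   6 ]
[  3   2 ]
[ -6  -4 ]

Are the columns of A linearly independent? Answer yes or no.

no

Row reduce A to echelon form.
R2 ← R2 − (2/3)·R1: [0, 0]
R3 ← R3 + R1: [0, 0]
R4 ← R4 + (1/3)·R1: [0, 0]
R5 ← R5 − (2/3)·R1: [0, 0]
1 pivot among 2 columns.
Only 1 < 2 pivot columns, so the columns are linearly dependent.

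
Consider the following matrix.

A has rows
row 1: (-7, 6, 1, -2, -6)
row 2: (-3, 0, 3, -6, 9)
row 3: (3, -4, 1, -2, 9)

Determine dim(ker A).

3

Row reduce to echelon form.
R2 ← R2 − (3/7)·R1: [0, -18/7, 18/7, -36/7, 81/7]
R3 ← R3 + (3/7)·R1: [0, -10/7, 10/7, -20/7, 45/7]
R3 ← R3 − (5/9)·R2: [0, 0, 0, 0, 0]
2 nonzero rows, so rank(A) = 2.
A has 5 columns; by rank–nullity, nullity = 5 − 2 = 3.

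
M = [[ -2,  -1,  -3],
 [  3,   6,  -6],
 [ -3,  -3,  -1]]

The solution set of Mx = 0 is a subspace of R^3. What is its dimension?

1

Row reduce to echelon form.
R2 ← R2 + (3/2)·R1: [0, 9/2, -21/2]
R3 ← R3 − (3/2)·R1: [0, -3/2, 7/2]
R3 ← R3 + (1/3)·R2: [0, 0, 0]
2 nonzero rows, so rank(M) = 2.
M has 3 columns; by rank–nullity, nullity = 3 − 2 = 1.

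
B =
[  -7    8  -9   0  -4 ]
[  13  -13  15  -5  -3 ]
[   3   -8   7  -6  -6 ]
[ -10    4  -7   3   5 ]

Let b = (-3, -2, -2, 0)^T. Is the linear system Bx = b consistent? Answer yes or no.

no

Row reduce the augmented matrix [B | b].
R2 ← R2 + (13/7)·R1: [0, 13/7, -12/7, -5, -73/7, -53/7]
R3 ← R3 + (3/7)·R1: [0, -32/7, 22/7, -6, -54/7, -23/7]
R4 ← R4 − (10/7)·R1: [0, -52/7, 41/7, 3, 75/7, 30/7]
R3 ← R3 + (32/13)·R2: [0, 0, -14/13, -238/13, -434/13, -285/13]
R4 ← R4 + (4)·R2: [0, 0, -1, -17, -31, -26]
R4 ← R4 − (13/14)·R3: [0, 0, 0, 0, 0, -79/14]
The echelon form has 4 nonzero rows; the last pivot sits in the augmented column, so rank(B) = 3 but rank([B|b]) = 4.
Since the ranks differ, the system is inconsistent.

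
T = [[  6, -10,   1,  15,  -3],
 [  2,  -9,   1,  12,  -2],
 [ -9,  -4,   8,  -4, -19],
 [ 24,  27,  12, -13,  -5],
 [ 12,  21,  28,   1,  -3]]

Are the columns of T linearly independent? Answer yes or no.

Row reduce T to echelon form.
R2 ← R2 − (1/3)·R1: [0, -17/3, 2/3, 7, -1]
R3 ← R3 + (3/2)·R1: [0, -19, 19/2, 37/2, -47/2]
R4 ← R4 − (4)·R1: [0, 67, 8, -73, 7]
R5 ← R5 − (2)·R1: [0, 41, 26, -29, 3]
R3 ← R3 − (57/17)·R2: [0, 0, 247/34, -169/34, -685/34]
R4 ← R4 + (201/17)·R2: [0, 0, 270/17, 166/17, -82/17]
R5 ← R5 + (123/17)·R2: [0, 0, 524/17, 368/17, -72/17]
R4 ← R4 − (540/247)·R3: [0, 0, 0, 392/19, 9688/247]
R5 ← R5 − (1048/247)·R3: [0, 0, 0, 812/19, 20068/247]
R5 ← R5 − (29/14)·R4: [0, 0, 0, 0, 0]
4 pivots among 5 columns.
Only 4 < 5 pivot columns, so the columns are linearly dependent.

no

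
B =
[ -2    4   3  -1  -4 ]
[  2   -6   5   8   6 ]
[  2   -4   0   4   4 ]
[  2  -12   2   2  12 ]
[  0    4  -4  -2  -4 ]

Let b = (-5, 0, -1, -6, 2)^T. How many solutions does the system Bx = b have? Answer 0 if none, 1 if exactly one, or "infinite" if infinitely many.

0

Row reduce the augmented matrix [B | b].
R2 ← R2 + R1: [0, -2, 8, 7, 2, -5]
R3 ← R3 + R1: [0, 0, 3, 3, 0, -6]
R4 ← R4 + R1: [0, -8, 5, 1, 8, -11]
R4 ← R4 − (4)·R2: [0, 0, -27, -27, 0, 9]
R5 ← R5 + (2)·R2: [0, 0, 12, 12, 0, -8]
R4 ← R4 + (9)·R3: [0, 0, 0, 0, 0, -45]
R5 ← R5 − (4)·R3: [0, 0, 0, 0, 0, 16]
R5 ← R5 + (16/45)·R4: [0, 0, 0, 0, 0, 0]
The echelon form has 4 nonzero rows; the last pivot sits in the augmented column, so rank(B) = 3 but rank([B|b]) = 4.
Since the ranks differ, the system is inconsistent.
It has no solutions.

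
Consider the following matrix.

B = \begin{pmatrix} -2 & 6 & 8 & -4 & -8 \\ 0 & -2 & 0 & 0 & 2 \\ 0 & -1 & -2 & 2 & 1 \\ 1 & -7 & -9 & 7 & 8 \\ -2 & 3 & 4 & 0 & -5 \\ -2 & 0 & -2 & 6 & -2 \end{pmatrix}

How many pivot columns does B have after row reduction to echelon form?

3

Row reduce to echelon form.
R4 ← R4 + (1/2)·R1: [0, -4, -5, 5, 4]
R5 ← R5 − R1: [0, -3, -4, 4, 3]
R6 ← R6 − R1: [0, -6, -10, 10, 6]
R3 ← R3 − (1/2)·R2: [0, 0, -2, 2, 0]
R4 ← R4 − (2)·R2: [0, 0, -5, 5, 0]
R5 ← R5 − (3/2)·R2: [0, 0, -4, 4, 0]
R6 ← R6 − (3)·R2: [0, 0, -10, 10, 0]
R4 ← R4 − (5/2)·R3: [0, 0, 0, 0, 0]
R5 ← R5 − (2)·R3: [0, 0, 0, 0, 0]
R6 ← R6 − (5)·R3: [0, 0, 0, 0, 0]
Echelon form has 3 nonzero rows, so rank(B) = 3.
Each nonzero row contributes one pivot column: 3 pivot columns.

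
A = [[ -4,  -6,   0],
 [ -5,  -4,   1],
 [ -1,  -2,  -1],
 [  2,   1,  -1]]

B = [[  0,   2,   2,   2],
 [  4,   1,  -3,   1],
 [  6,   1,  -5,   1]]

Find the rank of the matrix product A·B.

First compute AB:
[[-24, -14,  10, -14],
 [-10, -13,  -3, -13],
 [-14,  -5,   9,  -5],
 [ -2,   4,   6,   4]]
Now row reduce the product.
R2 ← R2 − (5/12)·R1: [0, -43/6, -43/6, -43/6]
R3 ← R3 − (7/12)·R1: [0, 19/6, 19/6, 19/6]
R4 ← R4 − (1/12)·R1: [0, 31/6, 31/6, 31/6]
R3 ← R3 + (19/43)·R2: [0, 0, 0, 0]
R4 ← R4 + (31/43)·R2: [0, 0, 0, 0]
2 nonzero rows, so rank(AB) = 2.

2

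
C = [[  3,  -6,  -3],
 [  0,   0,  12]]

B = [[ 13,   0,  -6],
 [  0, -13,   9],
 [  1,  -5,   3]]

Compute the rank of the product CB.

First compute CB:
[[ 36,  93, -81],
 [ 12, -60,  36]]
Now row reduce the product.
R2 ← R2 − (1/3)·R1: [0, -91, 63]
2 nonzero rows, so rank(CB) = 2.

2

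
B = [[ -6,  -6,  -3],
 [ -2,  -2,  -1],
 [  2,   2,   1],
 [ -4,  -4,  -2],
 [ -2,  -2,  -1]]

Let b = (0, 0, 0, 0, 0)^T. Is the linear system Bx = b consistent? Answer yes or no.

yes

Row reduce the augmented matrix [B | b].
R2 ← R2 − (1/3)·R1: [0, 0, 0, 0]
R3 ← R3 + (1/3)·R1: [0, 0, 0, 0]
R4 ← R4 − (2/3)·R1: [0, 0, 0, 0]
R5 ← R5 − (1/3)·R1: [0, 0, 0, 0]
The echelon form has 1 nonzero rows, and every pivot lies in the first 3 columns, so rank(B) = rank([B|b]) = 1.
The system is consistent.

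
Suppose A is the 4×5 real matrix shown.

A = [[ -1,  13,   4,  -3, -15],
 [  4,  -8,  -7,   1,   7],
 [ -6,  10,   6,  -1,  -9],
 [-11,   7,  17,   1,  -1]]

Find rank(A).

3

Row reduce to echelon form.
R2 ← R2 + (4)·R1: [0, 44, 9, -11, -53]
R3 ← R3 − (6)·R1: [0, -68, -18, 17, 81]
R4 ← R4 − (11)·R1: [0, -136, -27, 34, 164]
R3 ← R3 + (17/11)·R2: [0, 0, -45/11, 0, -10/11]
R4 ← R4 + (34/11)·R2: [0, 0, 9/11, 0, 2/11]
R4 ← R4 + (1/5)·R3: [0, 0, 0, 0, 0]
Echelon form has 3 nonzero rows, so rank(A) = 3.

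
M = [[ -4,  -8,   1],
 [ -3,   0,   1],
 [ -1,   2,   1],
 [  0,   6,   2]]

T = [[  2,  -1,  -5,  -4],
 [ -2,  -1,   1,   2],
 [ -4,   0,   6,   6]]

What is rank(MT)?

First compute MT:
[[  4,  12,  18,   6],
 [-10,   3,  21,  18],
 [-10,  -1,  13,  14],
 [-20,  -6,  18,  24]]
Now row reduce the product.
R2 ← R2 + (5/2)·R1: [0, 33, 66, 33]
R3 ← R3 + (5/2)·R1: [0, 29, 58, 29]
R4 ← R4 + (5)·R1: [0, 54, 108, 54]
R3 ← R3 − (29/33)·R2: [0, 0, 0, 0]
R4 ← R4 − (18/11)·R2: [0, 0, 0, 0]
2 nonzero rows, so rank(MT) = 2.

2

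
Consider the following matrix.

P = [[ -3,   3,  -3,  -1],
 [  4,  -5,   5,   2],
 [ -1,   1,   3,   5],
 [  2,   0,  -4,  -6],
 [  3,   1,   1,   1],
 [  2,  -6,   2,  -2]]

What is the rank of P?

3

Row reduce to echelon form.
R2 ← R2 + (4/3)·R1: [0, -1, 1, 2/3]
R3 ← R3 − (1/3)·R1: [0, 0, 4, 16/3]
R4 ← R4 + (2/3)·R1: [0, 2, -6, -20/3]
R5 ← R5 + R1: [0, 4, -2, 0]
R6 ← R6 + (2/3)·R1: [0, -4, 0, -8/3]
R4 ← R4 + (2)·R2: [0, 0, -4, -16/3]
R5 ← R5 + (4)·R2: [0, 0, 2, 8/3]
R6 ← R6 − (4)·R2: [0, 0, -4, -16/3]
R4 ← R4 + R3: [0, 0, 0, 0]
R5 ← R5 − (1/2)·R3: [0, 0, 0, 0]
R6 ← R6 + R3: [0, 0, 0, 0]
Echelon form has 3 nonzero rows, so rank(P) = 3.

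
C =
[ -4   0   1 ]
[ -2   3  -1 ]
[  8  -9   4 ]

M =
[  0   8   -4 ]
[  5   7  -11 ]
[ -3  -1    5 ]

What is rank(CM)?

First compute CM:
[[ -3, -33,  21],
 [ 18,   6, -30],
 [-57,  -3,  87]]
Now row reduce the product.
R2 ← R2 + (6)·R1: [0, -192, 96]
R3 ← R3 − (19)·R1: [0, 624, -312]
R3 ← R3 + (13/4)·R2: [0, 0, 0]
2 nonzero rows, so rank(CM) = 2.

2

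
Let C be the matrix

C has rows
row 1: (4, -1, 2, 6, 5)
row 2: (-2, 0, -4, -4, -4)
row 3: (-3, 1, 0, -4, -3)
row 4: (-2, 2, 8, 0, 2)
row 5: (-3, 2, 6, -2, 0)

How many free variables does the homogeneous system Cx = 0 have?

Row reduce to echelon form.
R2 ← R2 + (1/2)·R1: [0, -1/2, -3, -1, -3/2]
R3 ← R3 + (3/4)·R1: [0, 1/4, 3/2, 1/2, 3/4]
R4 ← R4 + (1/2)·R1: [0, 3/2, 9, 3, 9/2]
R5 ← R5 + (3/4)·R1: [0, 5/4, 15/2, 5/2, 15/4]
R3 ← R3 + (1/2)·R2: [0, 0, 0, 0, 0]
R4 ← R4 + (3)·R2: [0, 0, 0, 0, 0]
R5 ← R5 + (5/2)·R2: [0, 0, 0, 0, 0]
2 nonzero rows, so rank(C) = 2.
C has 5 columns; by rank–nullity, nullity = 5 − 2 = 3.

3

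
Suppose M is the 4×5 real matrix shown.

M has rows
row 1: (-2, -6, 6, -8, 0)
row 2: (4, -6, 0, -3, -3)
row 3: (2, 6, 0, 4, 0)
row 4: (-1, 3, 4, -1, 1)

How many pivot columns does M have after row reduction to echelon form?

3

Row reduce to echelon form.
R2 ← R2 + (2)·R1: [0, -18, 12, -19, -3]
R3 ← R3 + R1: [0, 0, 6, -4, 0]
R4 ← R4 − (1/2)·R1: [0, 6, 1, 3, 1]
R4 ← R4 + (1/3)·R2: [0, 0, 5, -10/3, 0]
R4 ← R4 − (5/6)·R3: [0, 0, 0, 0, 0]
Echelon form has 3 nonzero rows, so rank(M) = 3.
Each nonzero row contributes one pivot column: 3 pivot columns.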